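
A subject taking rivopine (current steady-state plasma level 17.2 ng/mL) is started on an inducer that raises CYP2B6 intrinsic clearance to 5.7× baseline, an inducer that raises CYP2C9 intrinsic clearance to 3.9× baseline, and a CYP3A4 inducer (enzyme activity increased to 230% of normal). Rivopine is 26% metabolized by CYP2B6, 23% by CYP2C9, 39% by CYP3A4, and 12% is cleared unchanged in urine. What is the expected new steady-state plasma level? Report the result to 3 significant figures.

The CYP2B6 pathway (26% of clearance) is boosted to 5.7× activity: 0.26 × 5.7 = 1.482.
The CYP2C9 pathway (23% of clearance) increases to 3.9× activity: 0.23 × 3.9 = 0.897.
The CYP3A4 pathway (39% of clearance) rises to 2.3× activity: 0.39 × 2.3 = 0.897.
The remaining 12% of clearance is unaffected.
Relative clearance = 1.482 + 0.897 + 0.897 + 0.12 = 3.396.
New steady-state plasma level = 17.2 / 3.396 = 5.06 ng/mL (concentration scales inversely with clearance).

5.06 ng/mL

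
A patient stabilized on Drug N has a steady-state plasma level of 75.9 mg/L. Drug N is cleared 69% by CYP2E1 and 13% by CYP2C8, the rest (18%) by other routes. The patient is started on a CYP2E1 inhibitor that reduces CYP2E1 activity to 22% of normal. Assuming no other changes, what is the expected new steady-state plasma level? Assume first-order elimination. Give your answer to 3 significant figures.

164 mg/L

The CYP2E1 pathway (69% of clearance) is reduced to 0.22× activity: 0.69 × 0.22 = 0.1518.
CYP2C8 (13%) and the residual 18% are unaffected.
New clearance relative to baseline: 0.1518 + 0.13 + 0.18 = 0.4618.
New steady-state plasma level = baseline ÷ relative clearance = 75.9 / 0.4618 = 164 mg/L.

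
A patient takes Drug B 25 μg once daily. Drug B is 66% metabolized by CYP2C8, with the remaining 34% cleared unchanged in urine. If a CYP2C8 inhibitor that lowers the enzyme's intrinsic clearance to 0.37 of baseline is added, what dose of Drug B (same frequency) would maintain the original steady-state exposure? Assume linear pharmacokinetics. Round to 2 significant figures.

15 μg

The CYP2C8 pathway (66% of clearance) falls to 0.37× activity: 0.66 × 0.37 = 0.2442.
The remaining 34% of clearance is unaffected.
CL_new/CL_old = 0.2442 + 0.34 = 0.5842.
Css,avg = (dose rate)/CL, so holding Css fixed requires dose ∝ CL: 25 × 0.5842 = 15 μg.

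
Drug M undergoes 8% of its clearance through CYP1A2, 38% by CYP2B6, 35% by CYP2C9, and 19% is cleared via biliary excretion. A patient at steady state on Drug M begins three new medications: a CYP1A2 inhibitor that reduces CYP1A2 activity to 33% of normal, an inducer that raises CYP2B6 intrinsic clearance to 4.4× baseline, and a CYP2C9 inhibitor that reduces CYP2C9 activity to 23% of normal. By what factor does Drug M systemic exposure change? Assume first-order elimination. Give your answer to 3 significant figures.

0.508

The CYP1A2 pathway (8% of clearance) is reduced to 0.33× activity: 0.08 × 0.33 = 0.0264.
The CYP2B6 pathway (38% of clearance) is boosted to 4.4× activity: 0.38 × 4.4 = 1.672.
The CYP2C9 pathway (35% of clearance) drops to 0.23× activity: 0.35 × 0.23 = 0.0805.
Non-CYP routes (19%) are unchanged.
CL_new/CL_old = 0.0264 + 1.672 + 0.0805 + 0.19 = 1.9689.
Systemic exposure ∝ 1/CL: fold-change = 1 / 1.9689 = 0.508.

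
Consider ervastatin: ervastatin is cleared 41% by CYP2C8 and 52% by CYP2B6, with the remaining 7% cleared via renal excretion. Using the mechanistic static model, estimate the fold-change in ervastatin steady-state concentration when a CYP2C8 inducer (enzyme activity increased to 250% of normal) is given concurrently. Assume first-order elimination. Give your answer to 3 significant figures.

The CYP2C8 pathway (41% of clearance) rises to 2.5× activity: 0.41 × 2.5 = 1.025.
CYP2B6 (52%) and the residual 7% are unaffected.
New clearance relative to baseline: 1.025 + 0.52 + 0.07 = 1.615.
Since steady-state concentration ∝ 1/CL, the ratio is 1 / 1.615 = 0.619.

0.619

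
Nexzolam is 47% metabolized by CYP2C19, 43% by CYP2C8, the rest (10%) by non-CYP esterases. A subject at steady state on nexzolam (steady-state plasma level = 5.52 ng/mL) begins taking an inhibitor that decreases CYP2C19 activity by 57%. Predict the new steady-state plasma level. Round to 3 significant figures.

The CYP2C19 pathway (47% of clearance) drops to 0.43× activity: 0.47 × 0.43 = 0.2021.
CYP2C8 (43%) and the residual 10% are unaffected.
New clearance relative to baseline: 0.2021 + 0.43 + 0.1 = 0.7321.
New steady-state plasma level = baseline ÷ relative clearance = 5.52 / 0.7321 = 7.54 ng/mL.

7.54 ng/mL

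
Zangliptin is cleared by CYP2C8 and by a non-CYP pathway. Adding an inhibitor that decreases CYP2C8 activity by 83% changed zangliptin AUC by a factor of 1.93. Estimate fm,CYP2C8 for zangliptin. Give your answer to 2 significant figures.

Write x for the fraction cleared via CYP2C8. The observed AUC change means clearance fell to 1/1.93 = 0.5181 of baseline.
Only the CYP2C8 route changed, so 0.5181 = x·0.17 + (1 − x), giving x = 0.58.

0.58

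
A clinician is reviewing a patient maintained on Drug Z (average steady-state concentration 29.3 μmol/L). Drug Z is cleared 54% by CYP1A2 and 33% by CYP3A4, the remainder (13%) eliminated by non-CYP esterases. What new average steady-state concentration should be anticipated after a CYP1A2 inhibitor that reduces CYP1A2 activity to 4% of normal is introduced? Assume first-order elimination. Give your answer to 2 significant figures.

CYP1A2: 0.54 × 0.04 = 0.0216
CYP3A4: 0.33 (unchanged)
Other: 0.13 (unchanged)
Relative clearance = 0.0216 + 0.33 + 0.13 = 0.4816.
With dosing unchanged, average steady-state concentration scales as 1/CL: 29.3 / 0.4816 = 61 μmol/L.

61 μmol/L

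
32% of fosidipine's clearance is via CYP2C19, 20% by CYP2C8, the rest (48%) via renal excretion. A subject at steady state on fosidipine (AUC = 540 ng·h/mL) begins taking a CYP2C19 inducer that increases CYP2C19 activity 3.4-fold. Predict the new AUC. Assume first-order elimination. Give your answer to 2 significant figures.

3.1 × 10² ng·h/mL

The CYP2C19 pathway (32% of clearance) increases to 3.4× activity: 0.32 × 3.4 = 1.088.
CYP2C8 (20%) and the residual 48% are unaffected.
Relative clearance = 1.088 + 0.2 + 0.48 = 1.768.
New AUC = baseline ÷ relative clearance = 540 / 1.768 = 3.1 × 10² ng·h/mL.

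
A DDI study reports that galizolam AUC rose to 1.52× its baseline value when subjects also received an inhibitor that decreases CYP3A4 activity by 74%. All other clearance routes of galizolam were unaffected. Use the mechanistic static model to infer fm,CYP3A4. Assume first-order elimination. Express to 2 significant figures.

0.46

Write x for the fraction cleared via CYP3A4. The observed AUC change means clearance fell to 1/1.52 = 0.6579 of baseline.
Setting x·0.26 + (1 − x) = 0.6579 and solving: x = (0.6579 − 1)/(0.26 − 1) = 0.46.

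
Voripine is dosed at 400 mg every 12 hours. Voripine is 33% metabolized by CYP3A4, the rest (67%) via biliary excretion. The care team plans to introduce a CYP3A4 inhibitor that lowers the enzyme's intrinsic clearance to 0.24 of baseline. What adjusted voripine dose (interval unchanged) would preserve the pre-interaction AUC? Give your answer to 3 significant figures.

The CYP3A4 pathway (33% of clearance) drops to 0.24× activity: 0.33 × 0.24 = 0.0792.
Non-CYP routes (67%) are unchanged.
New clearance relative to baseline: 0.0792 + 0.67 = 0.7492.
Css,avg = (dose rate)/CL, so holding Css fixed requires dose ∝ CL: 400 × 0.7492 = 300 mg.

300 mg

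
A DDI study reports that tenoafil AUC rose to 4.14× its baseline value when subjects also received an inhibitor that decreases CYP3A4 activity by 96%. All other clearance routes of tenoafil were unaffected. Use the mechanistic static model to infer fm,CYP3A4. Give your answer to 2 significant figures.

0.79

Call the CYP3A4 fraction fm. After the interaction, CL_new/CL_old = fm × 0.04 + (1 − fm).
AUC ratio = 1 / (new CL fraction), so new CL fraction = 1 / 4.14 = 0.2415.
fm × 0.04 + 1 − fm = 0.2415  ⇒  fm × (0.04 − 1) = −0.7585  ⇒  fm = 0.79.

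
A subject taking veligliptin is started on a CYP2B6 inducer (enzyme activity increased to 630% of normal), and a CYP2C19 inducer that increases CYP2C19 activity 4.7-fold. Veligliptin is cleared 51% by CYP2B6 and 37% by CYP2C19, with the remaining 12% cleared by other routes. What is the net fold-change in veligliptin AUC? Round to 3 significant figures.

The CYP2B6 pathway (51% of clearance) rises to 6.3× activity: 0.51 × 6.3 = 3.213.
The CYP2C19 pathway (37% of clearance) rises to 4.7× activity: 0.37 × 4.7 = 1.739.
The remaining 12% of clearance is unaffected.
Relative clearance = 3.213 + 1.739 + 0.12 = 5.072.
Net AUC ratio = 1 / 5.072 = 0.197.

0.197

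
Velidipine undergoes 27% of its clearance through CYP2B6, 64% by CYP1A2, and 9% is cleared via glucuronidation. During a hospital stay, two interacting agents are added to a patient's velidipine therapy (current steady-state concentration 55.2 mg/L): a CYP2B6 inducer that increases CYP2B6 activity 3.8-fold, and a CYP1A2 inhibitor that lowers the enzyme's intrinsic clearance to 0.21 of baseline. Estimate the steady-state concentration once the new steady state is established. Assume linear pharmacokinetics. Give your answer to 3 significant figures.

44.1 mg/L

The CYP2B6 pathway (27% of clearance) increases to 3.8× activity: 0.27 × 3.8 = 1.026.
The CYP1A2 pathway (64% of clearance) falls to 0.21× activity: 0.64 × 0.21 = 0.1344.
Non-CYP routes (9%) are unchanged.
Relative clearance = 1.026 + 0.1344 + 0.09 = 1.2504.
Dividing the baseline by the relative clearance: 55.2 / 1.2504 = 44.1 mg/L.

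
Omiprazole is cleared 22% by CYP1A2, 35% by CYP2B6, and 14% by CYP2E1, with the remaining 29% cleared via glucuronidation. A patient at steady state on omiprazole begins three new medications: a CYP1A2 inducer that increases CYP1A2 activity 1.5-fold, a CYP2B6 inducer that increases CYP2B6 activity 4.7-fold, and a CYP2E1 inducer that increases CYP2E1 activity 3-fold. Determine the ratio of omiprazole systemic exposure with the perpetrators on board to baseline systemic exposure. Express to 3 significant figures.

0.372

The CYP1A2 pathway (22% of clearance) increases to 1.5× activity: 0.22 × 1.5 = 0.33.
The CYP2B6 pathway (35% of clearance) rises to 4.7× activity: 0.35 × 4.7 = 1.645.
The CYP2E1 pathway (14% of clearance) rises to 3× activity: 0.14 × 3 = 0.42.
The remaining 29% of clearance is unaffected.
New clearance relative to baseline: 0.33 + 1.645 + 0.42 + 0.29 = 2.685.
Because systemic exposure varies inversely with clearance, the combined effect is 1 / 2.685 = 0.372.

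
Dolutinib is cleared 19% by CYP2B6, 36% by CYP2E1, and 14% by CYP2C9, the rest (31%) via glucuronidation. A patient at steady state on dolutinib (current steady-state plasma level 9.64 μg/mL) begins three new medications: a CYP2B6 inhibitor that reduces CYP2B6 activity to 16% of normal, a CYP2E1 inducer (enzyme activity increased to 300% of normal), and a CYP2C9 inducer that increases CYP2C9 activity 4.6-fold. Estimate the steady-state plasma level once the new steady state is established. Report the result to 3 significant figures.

4.67 μg/mL

The CYP2B6 pathway (19% of clearance) falls to 0.16× activity: 0.19 × 0.16 = 0.0304.
The CYP2E1 pathway (36% of clearance) increases to 3× activity: 0.36 × 3 = 1.08.
The CYP2C9 pathway (14% of clearance) rises to 4.6× activity: 0.14 × 4.6 = 0.644.
The remaining 31% of clearance is unaffected.
CL_new/CL_old = 0.0304 + 1.08 + 0.644 + 0.31 = 2.0644.
New steady-state plasma level = 9.64 / 2.0644 = 4.67 μg/mL (concentration scales inversely with clearance).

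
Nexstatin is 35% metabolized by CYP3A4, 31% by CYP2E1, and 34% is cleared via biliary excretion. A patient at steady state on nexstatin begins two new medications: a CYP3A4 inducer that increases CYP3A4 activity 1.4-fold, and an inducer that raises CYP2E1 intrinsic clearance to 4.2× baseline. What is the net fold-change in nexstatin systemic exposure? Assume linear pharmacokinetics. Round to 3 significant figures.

The CYP3A4 pathway (35% of clearance) increases to 1.4× activity: 0.35 × 1.4 = 0.49.
The CYP2E1 pathway (31% of clearance) rises to 4.2× activity: 0.31 × 4.2 = 1.302.
Non-CYP routes (34%) are unchanged.
CL_new/CL_old = 0.49 + 1.302 + 0.34 = 2.132.
Systemic exposure ∝ 1/CL: fold-change = 1 / 2.132 = 0.469.

0.469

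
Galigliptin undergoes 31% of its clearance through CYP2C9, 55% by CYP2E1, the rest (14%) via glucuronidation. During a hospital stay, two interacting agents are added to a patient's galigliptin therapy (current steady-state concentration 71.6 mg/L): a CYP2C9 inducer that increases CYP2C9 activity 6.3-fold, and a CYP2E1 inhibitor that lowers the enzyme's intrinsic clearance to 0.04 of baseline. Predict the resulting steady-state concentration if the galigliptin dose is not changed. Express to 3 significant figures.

33.9 mg/L

The CYP2C9 pathway (31% of clearance) rises to 6.3× activity: 0.31 × 6.3 = 1.953.
The CYP2E1 pathway (55% of clearance) falls to 0.04× activity: 0.55 × 0.04 = 0.022.
Non-CYP routes (14%) are unchanged.
New clearance relative to baseline: 1.953 + 0.022 + 0.14 = 2.115.
New steady-state concentration = 71.6 / 2.115 = 33.9 mg/L (concentration scales inversely with clearance).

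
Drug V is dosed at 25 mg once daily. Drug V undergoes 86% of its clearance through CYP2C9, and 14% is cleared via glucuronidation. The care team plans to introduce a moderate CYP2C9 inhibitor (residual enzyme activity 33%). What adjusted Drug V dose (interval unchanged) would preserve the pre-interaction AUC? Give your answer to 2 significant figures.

11 mg

CYP2C9: 0.86 × 0.33 = 0.2838
Other: 0.14 (unchanged)
Relative clearance = 0.2838 + 0.14 = 0.4238.
Css,avg = (dose rate)/CL, so holding Css fixed requires dose ∝ CL: 25 × 0.4238 = 11 mg.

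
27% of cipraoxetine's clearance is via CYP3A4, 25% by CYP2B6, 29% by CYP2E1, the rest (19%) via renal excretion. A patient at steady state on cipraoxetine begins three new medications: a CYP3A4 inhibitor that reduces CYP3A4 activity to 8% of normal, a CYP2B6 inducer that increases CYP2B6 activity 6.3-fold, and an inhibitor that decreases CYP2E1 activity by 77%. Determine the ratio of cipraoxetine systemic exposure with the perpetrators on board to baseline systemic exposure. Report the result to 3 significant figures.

0.540

The CYP3A4 pathway (27% of clearance) is reduced to 0.08× activity: 0.27 × 0.08 = 0.0216.
The CYP2B6 pathway (25% of clearance) increases to 6.3× activity: 0.25 × 6.3 = 1.575.
The CYP2E1 pathway (29% of clearance) drops to 0.23× activity: 0.29 × 0.23 = 0.0667.
The remaining 19% of clearance is unaffected.
New clearance relative to baseline: 0.0216 + 1.575 + 0.0667 + 0.19 = 1.8533.
Because systemic exposure varies inversely with clearance, the combined effect is 1 / 1.8533 = 0.540.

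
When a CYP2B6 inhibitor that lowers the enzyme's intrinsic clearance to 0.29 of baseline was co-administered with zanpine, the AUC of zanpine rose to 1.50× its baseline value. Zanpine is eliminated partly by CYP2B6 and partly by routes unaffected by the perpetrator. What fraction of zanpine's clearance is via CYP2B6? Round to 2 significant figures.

CL'/CL = 1 / 1.50 = 0.6667
0.29·fm + (1 − fm) = 0.6667
fm = (0.6667 − 1) / (0.29 − 1) = 0.47

0.47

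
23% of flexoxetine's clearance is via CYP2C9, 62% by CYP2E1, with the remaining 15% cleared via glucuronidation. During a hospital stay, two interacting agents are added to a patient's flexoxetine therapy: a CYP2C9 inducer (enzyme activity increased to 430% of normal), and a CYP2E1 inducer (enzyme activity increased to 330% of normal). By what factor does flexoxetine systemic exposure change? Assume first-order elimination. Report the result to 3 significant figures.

CYP2C9: 0.23 × 4.3 = 0.989
CYP2E1: 0.62 × 3.3 = 2.046
Other: 0.15 (unchanged)
CL_new/CL_old = 0.989 + 2.046 + 0.15 = 3.185.
Net systemic exposure ratio = 1 / 3.185 = 0.314.

0.314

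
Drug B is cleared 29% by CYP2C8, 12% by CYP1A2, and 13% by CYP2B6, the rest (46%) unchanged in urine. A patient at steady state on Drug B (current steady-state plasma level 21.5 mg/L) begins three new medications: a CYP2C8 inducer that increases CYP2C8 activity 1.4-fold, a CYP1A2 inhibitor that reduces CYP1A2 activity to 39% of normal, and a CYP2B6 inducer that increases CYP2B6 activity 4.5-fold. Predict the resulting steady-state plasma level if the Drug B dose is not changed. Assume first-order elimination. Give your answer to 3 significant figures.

The CYP2C8 pathway (29% of clearance) increases to 1.4× activity: 0.29 × 1.4 = 0.406.
The CYP1A2 pathway (12% of clearance) falls to 0.39× activity: 0.12 × 0.39 = 0.0468.
The CYP2B6 pathway (13% of clearance) rises to 4.5× activity: 0.13 × 4.5 = 0.585.
Non-CYP routes (46%) are unchanged.
New clearance relative to baseline: 0.406 + 0.0468 + 0.585 + 0.46 = 1.4978.
Steady-state plasma level ∝ 1/CL: new value = 21.5 / 1.4978 = 14.4 mg/L.

14.4 mg/L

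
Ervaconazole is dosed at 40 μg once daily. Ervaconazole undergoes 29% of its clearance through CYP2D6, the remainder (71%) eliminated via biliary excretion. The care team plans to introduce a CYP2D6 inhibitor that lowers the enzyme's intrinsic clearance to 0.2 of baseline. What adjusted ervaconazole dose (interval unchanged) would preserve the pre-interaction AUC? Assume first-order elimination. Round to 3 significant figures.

CYP2D6: 0.29 × 0.2 = 0.058
Other: 0.71 (unchanged)
New clearance relative to baseline: 0.058 + 0.71 = 0.768.
Exposure is unchanged when dose changes in proportion to clearance. New dose = 40 μg × 0.768 = 30.7 μg.

30.7 μg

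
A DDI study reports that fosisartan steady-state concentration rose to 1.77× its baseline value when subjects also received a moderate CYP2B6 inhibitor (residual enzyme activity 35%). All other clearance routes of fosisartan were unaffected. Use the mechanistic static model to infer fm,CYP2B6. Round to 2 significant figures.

0.67

Let x = fm,CYP2B6. Because steady-state concentration ∝ 1/CL, relative clearance fell to 1/1.77 = 0.565.
Setting x·0.35 + (1 − x) = 0.565 and solving: x = (0.565 − 1)/(0.35 − 1) = 0.67.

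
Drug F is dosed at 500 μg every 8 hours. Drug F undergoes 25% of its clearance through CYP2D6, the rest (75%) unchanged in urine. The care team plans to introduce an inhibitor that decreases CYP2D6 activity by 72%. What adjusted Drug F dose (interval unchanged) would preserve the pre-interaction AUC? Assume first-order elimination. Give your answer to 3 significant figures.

CYP2D6: 0.25 × 0.28 = 0.07
Other: 0.75 (unchanged)
Relative clearance = 0.07 + 0.75 = 0.82.
Css,avg = (dose rate)/CL, so holding Css fixed requires dose ∝ CL: 500 × 0.82 = 410 μg.

410 μg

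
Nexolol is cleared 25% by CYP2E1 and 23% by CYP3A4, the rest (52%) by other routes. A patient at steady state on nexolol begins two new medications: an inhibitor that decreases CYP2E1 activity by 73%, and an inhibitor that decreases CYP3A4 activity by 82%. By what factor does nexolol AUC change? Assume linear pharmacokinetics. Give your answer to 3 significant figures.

1.59

The CYP2E1 pathway (25% of clearance) falls to 0.27× activity: 0.25 × 0.27 = 0.0675.
The CYP3A4 pathway (23% of clearance) falls to 0.18× activity: 0.23 × 0.18 = 0.0414.
The remaining 52% of clearance is unaffected.
CL_new/CL_old = 0.0675 + 0.0414 + 0.52 = 0.6289.
Because AUC varies inversely with clearance, the combined effect is 1 / 0.6289 = 1.59.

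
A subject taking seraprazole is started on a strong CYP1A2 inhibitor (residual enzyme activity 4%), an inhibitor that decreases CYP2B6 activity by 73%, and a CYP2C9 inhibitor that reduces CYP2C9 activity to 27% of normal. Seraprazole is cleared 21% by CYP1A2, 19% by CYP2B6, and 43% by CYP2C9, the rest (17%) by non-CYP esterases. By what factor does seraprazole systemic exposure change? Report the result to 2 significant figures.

2.9

The CYP1A2 pathway (21% of clearance) falls to 0.04× activity: 0.21 × 0.04 = 0.0084.
The CYP2B6 pathway (19% of clearance) is reduced to 0.27× activity: 0.19 × 0.27 = 0.0513.
The CYP2C9 pathway (43% of clearance) falls to 0.27× activity: 0.43 × 0.27 = 0.1161.
Non-CYP routes (17%) are unchanged.
CL_new/CL_old = 0.0084 + 0.0513 + 0.1161 + 0.17 = 0.3458.
Net systemic exposure ratio = 1 / 0.3458 = 2.9.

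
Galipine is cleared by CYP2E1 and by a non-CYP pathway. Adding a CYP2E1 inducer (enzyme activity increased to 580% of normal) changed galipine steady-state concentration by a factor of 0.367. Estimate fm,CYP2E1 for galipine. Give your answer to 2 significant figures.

CL'/CL = 1 / 0.367 = 2.725
5.8·fm + (1 − fm) = 2.725
fm = (2.725 − 1) / (5.8 − 1) = 0.36

0.36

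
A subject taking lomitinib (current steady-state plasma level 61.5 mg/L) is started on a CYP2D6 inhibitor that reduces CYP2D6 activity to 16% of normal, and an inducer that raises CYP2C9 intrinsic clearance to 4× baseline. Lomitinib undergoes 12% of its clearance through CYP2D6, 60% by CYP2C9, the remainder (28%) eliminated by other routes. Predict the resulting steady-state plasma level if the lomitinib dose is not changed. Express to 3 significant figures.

The CYP2D6 pathway (12% of clearance) is reduced to 0.16× activity: 0.12 × 0.16 = 0.0192.
The CYP2C9 pathway (60% of clearance) is boosted to 4× activity: 0.6 × 4 = 2.4.
The remaining 28% of clearance is unaffected.
CL_new/CL_old = 0.0192 + 2.4 + 0.28 = 2.6992.
New steady-state plasma level = 61.5 / 2.6992 = 22.8 mg/L (concentration scales inversely with clearance).

22.8 mg/L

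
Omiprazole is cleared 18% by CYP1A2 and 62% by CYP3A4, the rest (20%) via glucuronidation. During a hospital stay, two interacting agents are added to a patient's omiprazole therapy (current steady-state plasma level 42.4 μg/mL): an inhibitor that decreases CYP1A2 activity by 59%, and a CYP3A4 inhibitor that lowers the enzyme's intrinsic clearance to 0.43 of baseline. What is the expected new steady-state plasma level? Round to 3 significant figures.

78.5 μg/mL

The CYP1A2 pathway (18% of clearance) drops to 0.41× activity: 0.18 × 0.41 = 0.0738.
The CYP3A4 pathway (62% of clearance) is reduced to 0.43× activity: 0.62 × 0.43 = 0.2666.
Non-CYP routes (20%) are unchanged.
Relative clearance = 0.0738 + 0.2666 + 0.2 = 0.5404.
Dividing the baseline by the relative clearance: 42.4 / 0.5404 = 78.5 μg/mL.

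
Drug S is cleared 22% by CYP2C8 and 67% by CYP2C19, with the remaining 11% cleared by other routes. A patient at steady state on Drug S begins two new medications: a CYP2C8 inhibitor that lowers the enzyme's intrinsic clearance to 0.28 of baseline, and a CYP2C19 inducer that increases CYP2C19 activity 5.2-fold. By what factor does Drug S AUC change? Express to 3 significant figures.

The CYP2C8 pathway (22% of clearance) drops to 0.28× activity: 0.22 × 0.28 = 0.0616.
The CYP2C19 pathway (67% of clearance) is boosted to 5.2× activity: 0.67 × 5.2 = 3.484.
The remaining 11% of clearance is unaffected.
New clearance relative to baseline: 0.0616 + 3.484 + 0.11 = 3.6556.
Net AUC ratio = 1 / 3.6556 = 0.274.

0.274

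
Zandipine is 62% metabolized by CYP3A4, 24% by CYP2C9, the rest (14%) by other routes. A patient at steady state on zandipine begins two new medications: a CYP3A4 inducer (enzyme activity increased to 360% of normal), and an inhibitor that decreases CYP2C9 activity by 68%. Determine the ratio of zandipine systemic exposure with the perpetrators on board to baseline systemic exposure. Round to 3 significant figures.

CYP3A4: 0.62 × 3.6 = 2.232
CYP2C9: 0.24 × 0.32 = 0.0768
Other: 0.14 (unchanged)
New clearance relative to baseline: 2.232 + 0.0768 + 0.14 = 2.4488.
Systemic exposure ∝ 1/CL: fold-change = 1 / 2.4488 = 0.408.

0.408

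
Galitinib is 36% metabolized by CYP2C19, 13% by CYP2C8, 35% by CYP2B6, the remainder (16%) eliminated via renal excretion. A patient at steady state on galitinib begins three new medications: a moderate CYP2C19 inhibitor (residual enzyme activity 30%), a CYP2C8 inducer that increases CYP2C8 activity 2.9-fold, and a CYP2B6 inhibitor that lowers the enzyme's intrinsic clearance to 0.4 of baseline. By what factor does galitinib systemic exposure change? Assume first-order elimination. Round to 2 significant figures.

The CYP2C19 pathway (36% of clearance) is reduced to 0.3× activity: 0.36 × 0.3 = 0.108.
The CYP2C8 pathway (13% of clearance) increases to 2.9× activity: 0.13 × 2.9 = 0.377.
The CYP2B6 pathway (35% of clearance) is reduced to 0.4× activity: 0.35 × 0.4 = 0.14.
The remaining 16% of clearance is unaffected.
Relative clearance = 0.108 + 0.377 + 0.14 + 0.16 = 0.785.
Because systemic exposure varies inversely with clearance, the combined effect is 1 / 0.785 = 1.3.

1.3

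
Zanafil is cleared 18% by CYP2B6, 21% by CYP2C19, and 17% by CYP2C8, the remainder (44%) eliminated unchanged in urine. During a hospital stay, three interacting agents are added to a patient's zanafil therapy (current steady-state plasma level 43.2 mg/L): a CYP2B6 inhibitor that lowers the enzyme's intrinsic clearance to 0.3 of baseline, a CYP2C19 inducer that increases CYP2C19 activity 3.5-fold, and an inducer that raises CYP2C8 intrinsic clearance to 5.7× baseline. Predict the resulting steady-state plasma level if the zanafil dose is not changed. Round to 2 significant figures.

20 mg/L

CYP2B6: 0.18 × 0.3 = 0.054
CYP2C19: 0.21 × 3.5 = 0.735
CYP2C8: 0.17 × 5.7 = 0.969
Other: 0.44 (unchanged)
Relative clearance = 0.054 + 0.735 + 0.969 + 0.44 = 2.198.
Steady-state plasma level ∝ 1/CL: new value = 43.2 / 2.198 = 20 mg/L.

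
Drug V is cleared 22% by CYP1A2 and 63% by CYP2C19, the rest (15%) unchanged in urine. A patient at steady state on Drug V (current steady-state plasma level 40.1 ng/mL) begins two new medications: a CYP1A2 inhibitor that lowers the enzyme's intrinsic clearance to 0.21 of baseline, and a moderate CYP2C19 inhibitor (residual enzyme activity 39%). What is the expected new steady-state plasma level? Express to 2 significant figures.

CYP1A2: 0.22 × 0.21 = 0.0462
CYP2C19: 0.63 × 0.39 = 0.2457
Other: 0.15 (unchanged)
New clearance relative to baseline: 0.0462 + 0.2457 + 0.15 = 0.4419.
New steady-state plasma level = 40.1 / 0.4419 = 91 ng/mL (concentration scales inversely with clearance).

91 ng/mL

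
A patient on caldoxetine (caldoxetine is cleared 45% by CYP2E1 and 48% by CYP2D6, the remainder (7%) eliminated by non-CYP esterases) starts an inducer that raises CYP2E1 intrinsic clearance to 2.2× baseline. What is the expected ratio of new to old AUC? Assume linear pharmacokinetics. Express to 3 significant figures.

The CYP2E1 pathway (45% of clearance) rises to 2.2× activity: 0.45 × 2.2 = 0.99.
CYP2D6 (48%) and the residual 7% are unaffected.
CL_new/CL_old = 0.99 + 0.48 + 0.07 = 1.54.
AUC is inversely proportional to clearance, so the fold-change is 1 / 1.54 = 0.649.

0.649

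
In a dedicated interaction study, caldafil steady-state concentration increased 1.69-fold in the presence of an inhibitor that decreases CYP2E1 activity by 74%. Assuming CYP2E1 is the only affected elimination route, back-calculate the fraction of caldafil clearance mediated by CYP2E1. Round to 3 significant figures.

0.552

CL'/CL = 1 / 1.69 = 0.5917
0.26·fm + (1 − fm) = 0.5917
fm = (0.5917 − 1) / (0.26 − 1) = 0.552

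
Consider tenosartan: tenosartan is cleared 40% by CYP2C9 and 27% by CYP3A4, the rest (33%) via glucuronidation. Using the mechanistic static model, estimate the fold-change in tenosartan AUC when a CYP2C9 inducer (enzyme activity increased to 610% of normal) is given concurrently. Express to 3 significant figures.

0.329

The CYP2C9 pathway (40% of clearance) rises to 6.1× activity: 0.4 × 6.1 = 2.44.
CYP3A4 (27%) and the residual 33% are unaffected.
Relative clearance = 2.44 + 0.27 + 0.33 = 3.04.
Since AUC ∝ 1/CL, the ratio is 1 / 3.04 = 0.329.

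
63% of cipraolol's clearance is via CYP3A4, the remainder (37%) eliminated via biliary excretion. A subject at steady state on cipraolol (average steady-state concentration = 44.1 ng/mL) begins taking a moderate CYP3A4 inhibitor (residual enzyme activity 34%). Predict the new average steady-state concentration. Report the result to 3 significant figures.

75.5 ng/mL

The CYP3A4 pathway (63% of clearance) drops to 0.34× activity: 0.63 × 0.34 = 0.2142.
Non-CYP routes (37%) are unchanged.
New clearance relative to baseline: 0.2142 + 0.37 = 0.5842.
New average steady-state concentration = baseline ÷ relative clearance = 44.1 / 0.5842 = 75.5 ng/mL.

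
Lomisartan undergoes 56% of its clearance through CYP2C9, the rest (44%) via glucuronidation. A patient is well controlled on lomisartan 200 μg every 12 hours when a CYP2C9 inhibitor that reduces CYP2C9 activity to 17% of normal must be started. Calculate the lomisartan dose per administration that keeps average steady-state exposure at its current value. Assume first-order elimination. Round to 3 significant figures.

107 μg

CYP2C9: 0.56 × 0.17 = 0.0952
Other: 0.44 (unchanged)
Relative clearance = 0.0952 + 0.44 = 0.5352.
Css,avg = (dose rate)/CL, so holding Css fixed requires dose ∝ CL: 200 × 0.5352 = 107 μg.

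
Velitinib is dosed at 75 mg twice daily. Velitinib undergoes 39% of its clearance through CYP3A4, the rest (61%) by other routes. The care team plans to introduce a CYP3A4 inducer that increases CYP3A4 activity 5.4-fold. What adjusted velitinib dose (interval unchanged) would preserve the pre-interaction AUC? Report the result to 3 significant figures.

204 mg

The CYP3A4 pathway (39% of clearance) rises to 5.4× activity: 0.39 × 5.4 = 2.106.
The remaining 61% of clearance is unaffected.
New clearance relative to baseline: 2.106 + 0.61 = 2.716.
Css,avg = (dose rate)/CL, so holding Css fixed requires dose ∝ CL: 75 × 2.716 = 204 mg.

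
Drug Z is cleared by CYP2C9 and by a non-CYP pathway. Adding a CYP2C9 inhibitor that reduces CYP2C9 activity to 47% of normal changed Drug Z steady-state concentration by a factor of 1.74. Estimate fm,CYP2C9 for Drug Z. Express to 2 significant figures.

Let fm be the CYP2C9 fraction. New clearance relative to baseline = fm × 0.47 + (1 − fm).
Steady-state concentration ratio = 1 / (new CL fraction), so new CL fraction = 1 / 1.74 = 0.5747.
fm × 0.47 + 1 − fm = 0.5747  ⇒  fm × (0.47 − 1) = −0.4253  ⇒  fm = 0.80.

0.80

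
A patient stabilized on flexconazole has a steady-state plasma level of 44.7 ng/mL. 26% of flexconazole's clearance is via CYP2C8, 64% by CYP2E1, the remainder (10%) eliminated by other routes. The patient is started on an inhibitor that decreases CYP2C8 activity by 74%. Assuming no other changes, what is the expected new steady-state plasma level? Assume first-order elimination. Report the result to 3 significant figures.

CYP2C8: 0.26 × 0.26 = 0.0676
CYP2E1: 0.64 (unchanged)
Other: 0.1 (unchanged)
New clearance relative to baseline: 0.0676 + 0.64 + 0.1 = 0.8076.
With dosing unchanged, steady-state plasma level scales as 1/CL: 44.7 / 0.8076 = 55.3 ng/mL.

55.3 ng/mL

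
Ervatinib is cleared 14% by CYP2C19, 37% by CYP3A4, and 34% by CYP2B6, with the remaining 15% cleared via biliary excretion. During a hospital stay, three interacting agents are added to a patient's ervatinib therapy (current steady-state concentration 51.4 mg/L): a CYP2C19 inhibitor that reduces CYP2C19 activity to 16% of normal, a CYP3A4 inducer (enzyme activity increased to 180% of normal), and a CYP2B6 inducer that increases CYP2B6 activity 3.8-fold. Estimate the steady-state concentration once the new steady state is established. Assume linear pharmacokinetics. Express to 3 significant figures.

The CYP2C19 pathway (14% of clearance) drops to 0.16× activity: 0.14 × 0.16 = 0.0224.
The CYP3A4 pathway (37% of clearance) is boosted to 1.8× activity: 0.37 × 1.8 = 0.666.
The CYP2B6 pathway (34% of clearance) is boosted to 3.8× activity: 0.34 × 3.8 = 1.292.
The remaining 15% of clearance is unaffected.
New clearance relative to baseline: 0.0224 + 0.666 + 1.292 + 0.15 = 2.1304.
New steady-state concentration = 51.4 / 2.1304 = 24.1 mg/L (concentration scales inversely with clearance).

24.1 mg/L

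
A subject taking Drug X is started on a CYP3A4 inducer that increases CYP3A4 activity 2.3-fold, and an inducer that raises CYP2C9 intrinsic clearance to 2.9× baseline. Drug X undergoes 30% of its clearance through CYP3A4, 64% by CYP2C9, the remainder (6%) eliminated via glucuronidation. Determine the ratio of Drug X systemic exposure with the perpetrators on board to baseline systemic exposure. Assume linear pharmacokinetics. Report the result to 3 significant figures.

The CYP3A4 pathway (30% of clearance) increases to 2.3× activity: 0.3 × 2.3 = 0.69.
The CYP2C9 pathway (64% of clearance) is boosted to 2.9× activity: 0.64 × 2.9 = 1.856.
The remaining 6% of clearance is unaffected.
New clearance relative to baseline: 0.69 + 1.856 + 0.06 = 2.606.
Net systemic exposure ratio = 1 / 2.606 = 0.384.

0.384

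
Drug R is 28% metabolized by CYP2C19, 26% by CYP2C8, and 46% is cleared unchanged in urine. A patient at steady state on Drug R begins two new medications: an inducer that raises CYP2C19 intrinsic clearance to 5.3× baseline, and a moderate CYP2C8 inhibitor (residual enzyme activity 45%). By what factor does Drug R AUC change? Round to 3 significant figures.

CYP2C19: 0.28 × 5.3 = 1.484
CYP2C8: 0.26 × 0.45 = 0.117
Other: 0.46 (unchanged)
CL_new/CL_old = 1.484 + 0.117 + 0.46 = 2.061.
AUC ∝ 1/CL: fold-change = 1 / 2.061 = 0.485.

0.485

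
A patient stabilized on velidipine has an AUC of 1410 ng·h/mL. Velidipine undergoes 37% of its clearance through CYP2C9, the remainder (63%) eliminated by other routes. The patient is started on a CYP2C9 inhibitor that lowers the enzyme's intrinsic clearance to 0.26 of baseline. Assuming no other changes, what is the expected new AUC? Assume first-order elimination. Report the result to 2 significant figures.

CYP2C9: 0.37 × 0.26 = 0.0962
Other: 0.63 (unchanged)
New clearance relative to baseline: 0.0962 + 0.63 = 0.7262.
With dosing unchanged, AUC scales as 1/CL: 1410 / 0.7262 = 1.9 × 10³ ng·h/mL.

1.9 × 10³ ng·h/mL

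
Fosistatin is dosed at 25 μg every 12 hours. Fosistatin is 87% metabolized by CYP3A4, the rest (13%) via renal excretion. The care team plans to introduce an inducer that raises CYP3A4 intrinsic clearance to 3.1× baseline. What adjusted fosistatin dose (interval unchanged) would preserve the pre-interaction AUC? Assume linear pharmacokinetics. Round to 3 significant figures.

The CYP3A4 pathway (87% of clearance) rises to 3.1× activity: 0.87 × 3.1 = 2.697.
Non-CYP routes (13%) are unchanged.
CL_new/CL_old = 2.697 + 0.13 = 2.827.
Exposure is unchanged when dose changes in proportion to clearance. New dose = 25 μg × 2.827 = 70.7 μg.

70.7 μg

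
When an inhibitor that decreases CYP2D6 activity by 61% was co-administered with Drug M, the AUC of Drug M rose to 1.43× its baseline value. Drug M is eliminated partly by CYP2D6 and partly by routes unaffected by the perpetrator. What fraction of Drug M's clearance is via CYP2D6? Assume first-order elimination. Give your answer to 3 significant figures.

0.493

Call the CYP2D6 fraction fm. After the interaction, CL_new/CL_old = fm × 0.39 + (1 − fm).
AUC ratio = 1 / (new CL fraction), so new CL fraction = 1 / 1.43 = 0.6993.
fm × 0.39 + 1 − fm = 0.6993  ⇒  fm × (0.39 − 1) = −0.3007  ⇒  fm = 0.493.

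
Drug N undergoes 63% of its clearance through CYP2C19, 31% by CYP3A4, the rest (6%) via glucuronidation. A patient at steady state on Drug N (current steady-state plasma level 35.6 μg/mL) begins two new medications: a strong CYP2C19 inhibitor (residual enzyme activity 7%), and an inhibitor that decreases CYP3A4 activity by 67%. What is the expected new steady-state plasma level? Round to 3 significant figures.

172 μg/mL

CYP2C19: 0.63 × 0.07 = 0.0441
CYP3A4: 0.31 × 0.33 = 0.1023
Other: 0.06 (unchanged)
CL_new/CL_old = 0.0441 + 0.1023 + 0.06 = 0.2064.
New steady-state plasma level = 35.6 / 0.2064 = 172 μg/mL (concentration scales inversely with clearance).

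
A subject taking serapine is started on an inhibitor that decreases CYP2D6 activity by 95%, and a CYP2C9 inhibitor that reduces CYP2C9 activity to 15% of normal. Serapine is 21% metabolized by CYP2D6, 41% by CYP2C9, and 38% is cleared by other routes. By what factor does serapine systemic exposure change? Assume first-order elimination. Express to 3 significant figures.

The CYP2D6 pathway (21% of clearance) drops to 0.05× activity: 0.21 × 0.05 = 0.0105.
The CYP2C9 pathway (41% of clearance) drops to 0.15× activity: 0.41 × 0.15 = 0.0615.
The remaining 38% of clearance is unaffected.
CL_new/CL_old = 0.0105 + 0.0615 + 0.38 = 0.452.
Systemic exposure ∝ 1/CL: fold-change = 1 / 0.452 = 2.21.

2.21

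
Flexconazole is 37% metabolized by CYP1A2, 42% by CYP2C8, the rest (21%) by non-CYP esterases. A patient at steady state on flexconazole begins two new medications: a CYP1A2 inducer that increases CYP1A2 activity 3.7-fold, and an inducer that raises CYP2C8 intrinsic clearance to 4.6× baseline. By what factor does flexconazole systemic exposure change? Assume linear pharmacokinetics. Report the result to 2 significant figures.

0.28

The CYP1A2 pathway (37% of clearance) is boosted to 3.7× activity: 0.37 × 3.7 = 1.369.
The CYP2C8 pathway (42% of clearance) rises to 4.6× activity: 0.42 × 4.6 = 1.932.
Non-CYP routes (21%) are unchanged.
New clearance relative to baseline: 1.369 + 1.932 + 0.21 = 3.511.
Because systemic exposure varies inversely with clearance, the combined effect is 1 / 3.511 = 0.28.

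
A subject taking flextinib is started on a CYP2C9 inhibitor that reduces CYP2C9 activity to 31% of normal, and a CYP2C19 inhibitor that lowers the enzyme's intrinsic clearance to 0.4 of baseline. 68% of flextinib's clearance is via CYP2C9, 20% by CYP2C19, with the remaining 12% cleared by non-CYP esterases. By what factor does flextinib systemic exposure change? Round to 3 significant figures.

2.43

The CYP2C9 pathway (68% of clearance) falls to 0.31× activity: 0.68 × 0.31 = 0.2108.
The CYP2C19 pathway (20% of clearance) is reduced to 0.4× activity: 0.2 × 0.4 = 0.08.
The remaining 12% of clearance is unaffected.
New clearance relative to baseline: 0.2108 + 0.08 + 0.12 = 0.4108.
Systemic exposure ∝ 1/CL: fold-change = 1 / 0.4108 = 2.43.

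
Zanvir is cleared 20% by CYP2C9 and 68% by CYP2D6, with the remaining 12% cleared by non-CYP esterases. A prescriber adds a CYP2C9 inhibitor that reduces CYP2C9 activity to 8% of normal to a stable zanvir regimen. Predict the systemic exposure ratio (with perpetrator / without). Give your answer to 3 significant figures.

The CYP2C9 pathway (20% of clearance) drops to 0.08× activity: 0.2 × 0.08 = 0.016.
CYP2D6 (68%) and the residual 12% are unaffected.
Relative clearance = 0.016 + 0.68 + 0.12 = 0.816.
Systemic exposure is inversely proportional to clearance, so the fold-change is 1 / 0.816 = 1.23.

1.23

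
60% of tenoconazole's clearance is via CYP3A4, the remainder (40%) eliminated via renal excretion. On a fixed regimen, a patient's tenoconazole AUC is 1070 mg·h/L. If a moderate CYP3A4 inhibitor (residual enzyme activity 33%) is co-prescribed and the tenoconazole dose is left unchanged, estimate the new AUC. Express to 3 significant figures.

The CYP3A4 pathway (60% of clearance) falls to 0.33× activity: 0.6 × 0.33 = 0.198.
The remaining 40% of clearance is unaffected.
Relative clearance = 0.198 + 0.4 = 0.598.
New AUC = baseline ÷ relative clearance = 1070 / 0.598 = 1.79 × 10³ mg·h/L.

1.79 × 10³ mg·h/L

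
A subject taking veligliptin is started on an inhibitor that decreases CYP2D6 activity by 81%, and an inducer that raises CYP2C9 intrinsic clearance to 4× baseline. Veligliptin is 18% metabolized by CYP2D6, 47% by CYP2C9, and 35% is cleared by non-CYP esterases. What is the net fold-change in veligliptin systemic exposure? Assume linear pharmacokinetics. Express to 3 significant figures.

CYP2D6: 0.18 × 0.19 = 0.0342
CYP2C9: 0.47 × 4 = 1.88
Other: 0.35 (unchanged)
Relative clearance = 0.0342 + 1.88 + 0.35 = 2.2642.
Because systemic exposure varies inversely with clearance, the combined effect is 1 / 2.2642 = 0.442.

0.442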